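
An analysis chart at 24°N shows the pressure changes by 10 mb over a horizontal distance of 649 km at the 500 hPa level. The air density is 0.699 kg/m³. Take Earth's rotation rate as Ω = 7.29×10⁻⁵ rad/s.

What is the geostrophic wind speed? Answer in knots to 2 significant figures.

72 knots

Coriolis parameter at 24°N:
f = 2Ω sin φ = 2 × 7.29×10⁻⁵ × sin 24° = 5.93×10⁻⁵ s⁻¹
Pressure gradient: |∂P/∂n| = 1000 Pa / 649000 m = 1.54×10⁻³ Pa/m
Geostrophic balance (pressure-gradient force = Coriolis force):
V_g = (1/(fρ)) |∂P/∂n| = 1.54×10⁻³ / (5.93×10⁻⁵ × 0.699) = 37.2 m/s
Converting: 37.2 m/s × 1.944 = 72 knots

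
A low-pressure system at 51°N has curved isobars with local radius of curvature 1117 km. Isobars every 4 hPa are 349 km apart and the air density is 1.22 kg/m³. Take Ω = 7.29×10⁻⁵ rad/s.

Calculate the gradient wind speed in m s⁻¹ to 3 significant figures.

7.81 m s⁻¹

Coriolis parameter at 51°N:
f = 2Ω sin φ = 2 × 7.29×10⁻⁵ × sin 51° = 1.13×10⁻⁴ s⁻¹
Pressure gradient: |∂P/∂n| = 400 Pa / 349000 m = 1.15×10⁻³ Pa/m
Geostrophic speed: V_g = |∂P/∂n|/(fρ) = 1.15×10⁻³/(1.13×10⁻⁴ × 1.22) = 8.29 m/s
Around a low, centrifugal force acts outward with Coriolis, so pressure-gradient force balances both:
(1/ρ)|∂P/∂n| = fV + V²/R  →  V² + fR·V − fR·V_g = 0
With fR = 1.13×10⁻⁴ × 1117×10³ m = 127 m/s:
V = [−fR + √((fR)² + 4 fR V_g)]/2 = [−127 + √(127² + 4×127×8.29)]/2 = 7.81 m/s
Subgeostrophic (V < V_g = 8.29 m/s), as expected around a low.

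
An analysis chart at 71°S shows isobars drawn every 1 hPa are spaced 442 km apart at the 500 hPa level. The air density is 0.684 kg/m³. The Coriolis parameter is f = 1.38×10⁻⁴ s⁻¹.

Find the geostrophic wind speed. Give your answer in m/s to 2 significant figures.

Pressure gradient: |∂P/∂n| = 100 Pa / 442000 m = 2.26×10⁻⁴ Pa/m
Geostrophic balance (pressure-gradient force = Coriolis force):
V_g = (1/(fρ)) |∂P/∂n| = 2.26×10⁻⁴ / (1.38×10⁻⁴ × 0.684) = 2.40 m/s

2.4 m/s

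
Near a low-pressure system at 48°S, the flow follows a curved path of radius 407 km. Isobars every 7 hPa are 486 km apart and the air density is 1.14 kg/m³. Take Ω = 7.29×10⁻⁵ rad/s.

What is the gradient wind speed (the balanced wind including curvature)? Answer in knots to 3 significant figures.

18.6 knots

Coriolis parameter at 48°S:
f = 2Ω sin φ = 2 × 7.29×10⁻⁵ × sin 48° = 1.08×10⁻⁴ s⁻¹
Pressure gradient: |∂P/∂n| = 700 Pa / 486000 m = 1.44×10⁻³ Pa/m
Geostrophic speed: V_g = |∂P/∂n|/(fρ) = 1.44×10⁻³/(1.08×10⁻⁴ × 1.14) = 11.7 m/s
Around a low, centrifugal force acts outward with Coriolis, so pressure-gradient force balances both:
(1/ρ)|∂P/∂n| = fV + V²/R  →  V² + fR·V − fR·V_g = 0
With fR = 1.08×10⁻⁴ × 407×10³ m = 44.1 m/s:
V = [−fR + √((fR)² + 4 fR V_g)]/2 = [−44.1 + √(44.1² + 4×44.1×11.7)]/2 = 9.58 m/s
Subgeostrophic (V < V_g = 11.7 m/s), as expected around a low.
Converting: 9.58 m/s × 1.944 = 18.6 knots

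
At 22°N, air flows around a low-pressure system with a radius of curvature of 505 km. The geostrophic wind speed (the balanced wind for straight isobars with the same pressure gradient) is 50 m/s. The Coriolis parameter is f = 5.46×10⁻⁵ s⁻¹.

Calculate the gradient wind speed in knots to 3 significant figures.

Around a low, centrifugal force acts outward with Coriolis, so pressure-gradient force balances both:
(1/ρ)|∂P/∂n| = fV + V²/R  →  V² + fR·V − fR·V_g = 0
With fR = 5.46×10⁻⁵ × 505×10³ m = 27.6 m/s:
V = [−fR + √((fR)² + 4 fR V_g)]/2 = [−27.6 + √(27.6² + 4×27.6×50)]/2 = 25.8 m/s
Subgeostrophic (V < V_g = 50 m/s), as expected around a low.
Converting: 25.8 m/s × 1.944 = 50.2 knots

50.2 knots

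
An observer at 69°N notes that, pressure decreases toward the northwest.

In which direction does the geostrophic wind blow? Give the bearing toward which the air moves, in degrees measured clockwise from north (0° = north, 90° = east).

The pressure-gradient force points toward the northwest (bearing 315°).
Geostrophic balance: in the Northern Hemisphere the Coriolis force deflects motion to the right, so the geostrophic wind blows 90° to the right of the pressure-gradient force (low pressure on the left).
Rotating 315° by 90° clockwise gives 045° — the wind blows toward the northeast.

045°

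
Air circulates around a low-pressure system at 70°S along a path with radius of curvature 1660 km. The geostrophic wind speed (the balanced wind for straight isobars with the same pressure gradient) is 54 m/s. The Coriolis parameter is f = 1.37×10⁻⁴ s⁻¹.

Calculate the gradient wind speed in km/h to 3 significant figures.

162 km/h

Around a low, centrifugal force acts outward with Coriolis, so pressure-gradient force balances both:
(1/ρ)|∂P/∂n| = fV + V²/R  →  V² + fR·V − fR·V_g = 0
With fR = 1.37×10⁻⁴ × 1660×10³ m = 227 m/s:
V = [−fR + √((fR)² + 4 fR V_g)]/2 = [−227 + √(227² + 4×227×54)]/2 = 45.1 m/s
Subgeostrophic (V < V_g = 54 m/s), as expected around a low.
Converting: 45.1 m/s × 3.6 = 162 km/h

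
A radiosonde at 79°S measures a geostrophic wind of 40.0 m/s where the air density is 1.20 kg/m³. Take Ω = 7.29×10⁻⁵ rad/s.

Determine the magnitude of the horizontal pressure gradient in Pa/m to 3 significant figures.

Coriolis parameter at 79°S:
f = 2Ω sin φ = 2 × 7.29×10⁻⁵ × sin 79° = 1.43×10⁻⁴ s⁻¹
Geostrophic balance rearranged: |∂P/∂n| = f ρ V_g
|∂P/∂n| = 1.43×10⁻⁴ × 1.20 × 40.0 = 6.87×10⁻³ Pa/m

6.87×10⁻³ Pa/m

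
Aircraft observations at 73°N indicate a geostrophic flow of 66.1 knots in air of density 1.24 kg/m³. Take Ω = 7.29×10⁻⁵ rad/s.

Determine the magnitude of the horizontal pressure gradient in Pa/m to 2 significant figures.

5.9×10⁻³ Pa/m

Coriolis parameter at 73°N:
f = 2Ω sin φ = 2 × 7.29×10⁻⁵ × sin 73° = 1.39×10⁻⁴ s⁻¹
Wind speed in SI: 66.1 knots = 34.0 m/s
Geostrophic balance rearranged: |∂P/∂n| = f ρ V_g
|∂P/∂n| = 1.39×10⁻⁴ × 1.24 × 34.0 = 5.88×10⁻³ Pa/m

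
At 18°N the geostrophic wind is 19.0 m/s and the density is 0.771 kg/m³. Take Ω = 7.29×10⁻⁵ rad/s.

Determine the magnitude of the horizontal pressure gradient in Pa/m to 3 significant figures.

Coriolis parameter at 18°N:
f = 2Ω sin φ = 2 × 7.29×10⁻⁵ × sin 18° = 4.51×10⁻⁵ s⁻¹
Geostrophic balance rearranged: |∂P/∂n| = f ρ V_g
|∂P/∂n| = 4.51×10⁻⁵ × 0.771 × 19.0 = 6.60×10⁻⁴ Pa/m

6.60×10⁻⁴ Pa/m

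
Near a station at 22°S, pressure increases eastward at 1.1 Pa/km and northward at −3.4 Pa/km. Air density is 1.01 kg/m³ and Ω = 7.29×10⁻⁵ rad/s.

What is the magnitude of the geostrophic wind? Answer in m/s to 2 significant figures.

65 m/s

Coriolis parameter at 22°S:
f = 2Ω sin φ = 2 × 7.29×10⁻⁵ × sin 22° = 5.46×10⁻⁵ s⁻¹
In the Southern Hemisphere f is negative: f = −5.46×10⁻⁵ s⁻¹.
Component geostrophic relations (x east, y north):
u_g = −(1/(fρ)) ∂P/∂y,  v_g = (1/(fρ)) ∂P/∂x
u_g = −(−3.4×10⁻³)/(−5.46×10⁻⁵ × 1.01) = −61.6 m/s;  v_g = (1.1×10⁻³)/(−5.46×10⁻⁵ × 1.01) = −19.9 m/s
|V_g| = √(u_g² + v_g²) = 64.8 m/s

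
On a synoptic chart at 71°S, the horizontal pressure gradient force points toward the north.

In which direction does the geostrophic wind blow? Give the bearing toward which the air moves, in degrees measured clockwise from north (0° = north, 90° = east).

270°

The pressure-gradient force points toward the north (bearing 000°).
Geostrophic balance: in the Southern Hemisphere the Coriolis force deflects motion to the left, so the geostrophic wind blows 90° to the left of the pressure-gradient force (low pressure on the right).
Rotating 000° by 90° counterclockwise gives 270° — the wind blows toward the west.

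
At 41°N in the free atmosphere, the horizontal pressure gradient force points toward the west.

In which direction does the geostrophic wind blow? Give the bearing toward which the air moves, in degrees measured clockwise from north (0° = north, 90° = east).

The pressure-gradient force points toward the west (bearing 270°).
Geostrophic balance: in the Northern Hemisphere the Coriolis force deflects motion to the right, so the geostrophic wind blows 90° to the right of the pressure-gradient force (low pressure on the left).
Rotating 270° by 90° clockwise gives 000° — the wind blows toward the north.

000°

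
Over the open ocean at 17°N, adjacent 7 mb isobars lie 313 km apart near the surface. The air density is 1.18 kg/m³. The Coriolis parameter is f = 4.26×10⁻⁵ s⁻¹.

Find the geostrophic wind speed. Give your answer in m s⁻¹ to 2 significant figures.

44 m s⁻¹

Pressure gradient: |∂P/∂n| = 700 Pa / 313000 m = 2.24×10⁻³ Pa/m
Geostrophic balance (pressure-gradient force = Coriolis force):
V_g = (1/(fρ)) |∂P/∂n| = 2.24×10⁻³ / (4.26×10⁻⁵ × 1.18) = 44.5 m/s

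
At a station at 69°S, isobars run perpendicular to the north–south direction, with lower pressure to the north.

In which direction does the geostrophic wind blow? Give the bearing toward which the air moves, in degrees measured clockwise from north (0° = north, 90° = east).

270°

The pressure-gradient force points toward the north (bearing 000°).
Geostrophic balance: in the Southern Hemisphere the Coriolis force deflects motion to the left, so the geostrophic wind blows 90° to the left of the pressure-gradient force (low pressure on the right).
Rotating 000° by 90° counterclockwise gives 270° — the wind blows toward the west.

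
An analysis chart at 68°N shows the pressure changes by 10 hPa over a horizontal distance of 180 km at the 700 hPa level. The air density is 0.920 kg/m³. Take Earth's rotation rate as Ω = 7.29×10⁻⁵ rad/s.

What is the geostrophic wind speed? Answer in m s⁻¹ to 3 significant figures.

Coriolis parameter at 68°N:
f = 2Ω sin φ = 2 × 7.29×10⁻⁵ × sin 68° = 1.35×10⁻⁴ s⁻¹
Pressure gradient: |∂P/∂n| = 1000 Pa / 180000 m = 5.56×10⁻³ Pa/m
Geostrophic balance (pressure-gradient force = Coriolis force):
V_g = (1/(fρ)) |∂P/∂n| = 5.56×10⁻³ / (1.35×10⁻⁴ × 0.920) = 44.7 m/s

44.7 m s⁻¹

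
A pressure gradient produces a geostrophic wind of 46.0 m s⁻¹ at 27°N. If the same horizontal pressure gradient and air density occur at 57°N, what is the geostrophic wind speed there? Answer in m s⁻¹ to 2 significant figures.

25 m s⁻¹

With the same pressure gradient and density, V_g ∝ 1/f ∝ 1/sin φ.
V₂ = V₁ · sin φ₁ / sin φ₂ = 46.0 × sin 27° / sin 57°
V₂ = 46.0 × 0.4540/0.8387 = 25 m s⁻¹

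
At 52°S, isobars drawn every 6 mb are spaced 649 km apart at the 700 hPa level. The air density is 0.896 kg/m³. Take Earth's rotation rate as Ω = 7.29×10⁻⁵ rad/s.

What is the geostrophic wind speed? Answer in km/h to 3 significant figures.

32.3 km/h

Coriolis parameter at 52°S:
f = 2Ω sin φ = 2 × 7.29×10⁻⁵ × sin 52° = 1.15×10⁻⁴ s⁻¹
Pressure gradient: |∂P/∂n| = 600 Pa / 649000 m = 9.24×10⁻⁴ Pa/m
Geostrophic balance (pressure-gradient force = Coriolis force):
V_g = (1/(fρ)) |∂P/∂n| = 9.24×10⁻⁴ / (1.15×10⁻⁴ × 0.896) = 8.98 m/s
Converting: 8.98 m/s × 3.6 = 32.3 km/h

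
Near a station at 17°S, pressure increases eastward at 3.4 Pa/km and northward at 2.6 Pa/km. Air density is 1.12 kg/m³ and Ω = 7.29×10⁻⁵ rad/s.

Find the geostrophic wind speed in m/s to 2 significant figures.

Coriolis parameter at 17°S:
f = 2Ω sin φ = 2 × 7.29×10⁻⁵ × sin 17° = 4.26×10⁻⁵ s⁻¹
In the Southern Hemisphere f is negative: f = −4.26×10⁻⁵ s⁻¹.
Component geostrophic relations (x east, y north):
u_g = −(1/(fρ)) ∂P/∂y,  v_g = (1/(fρ)) ∂P/∂x
u_g = −(2.6×10⁻³)/(−4.26×10⁻⁵ × 1.12) = 54.5 m/s;  v_g = (3.4×10⁻³)/(−4.26×10⁻⁵ × 1.12) = −71.2 m/s
|V_g| = √(u_g² + v_g²) = 89.7 m/s

90 m/s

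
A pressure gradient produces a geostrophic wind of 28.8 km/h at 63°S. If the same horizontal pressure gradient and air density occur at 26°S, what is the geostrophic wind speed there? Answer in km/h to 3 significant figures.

58.5 km/h

With the same pressure gradient and density, V_g ∝ 1/f ∝ 1/sin φ.
V₂ = V₁ · sin φ₁ / sin φ₂ = 28.8 × sin 63° / sin 26°
V₂ = 28.8 × 0.8910/0.4384 = 58.5 km/h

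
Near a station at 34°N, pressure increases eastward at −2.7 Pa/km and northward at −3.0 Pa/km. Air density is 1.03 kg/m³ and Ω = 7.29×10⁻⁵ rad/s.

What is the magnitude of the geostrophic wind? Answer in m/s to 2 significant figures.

Coriolis parameter at 34°N:
f = 2Ω sin φ = 2 × 7.29×10⁻⁵ × sin 34° = 8.15×10⁻⁵ s⁻¹
Component geostrophic relations (x east, y north):
u_g = −(1/(fρ)) ∂P/∂y,  v_g = (1/(fρ)) ∂P/∂x
u_g = −(−3.0×10⁻³)/(8.15×10⁻⁵ × 1.03) = 35.7 m/s;  v_g = (−2.7×10⁻³)/(8.15×10⁻⁵ × 1.03) = −32.2 m/s
|V_g| = √(u_g² + v_g²) = 48.1 m/s

48 m/s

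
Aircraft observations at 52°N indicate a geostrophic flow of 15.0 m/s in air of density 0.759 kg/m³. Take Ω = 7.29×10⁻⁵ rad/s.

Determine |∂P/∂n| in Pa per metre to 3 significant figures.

Coriolis parameter at 52°N:
f = 2Ω sin φ = 2 × 7.29×10⁻⁵ × sin 52° = 1.15×10⁻⁴ s⁻¹
Geostrophic balance rearranged: |∂P/∂n| = f ρ V_g
|∂P/∂n| = 1.15×10⁻⁴ × 0.759 × 15.0 = 1.31×10⁻³ Pa/m

1.31×10⁻³ Pa/m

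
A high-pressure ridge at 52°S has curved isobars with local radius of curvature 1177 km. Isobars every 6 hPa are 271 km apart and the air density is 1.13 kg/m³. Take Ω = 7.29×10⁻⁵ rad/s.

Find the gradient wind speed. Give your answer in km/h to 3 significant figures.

Coriolis parameter at 52°S:
f = 2Ω sin φ = 2 × 7.29×10⁻⁵ × sin 52° = 1.15×10⁻⁴ s⁻¹
Pressure gradient: |∂P/∂n| = 600 Pa / 271000 m = 2.21×10⁻³ Pa/m
Geostrophic speed: V_g = |∂P/∂n|/(fρ) = 2.21×10⁻³/(1.15×10⁻⁴ × 1.13) = 17.1 m/s
Around a high, pressure-gradient force acts outward with centrifugal, so Coriolis balances both:
fV = (1/ρ)|∂P/∂n| + V²/R  →  V² − fR·V + fR·V_g = 0
With fR = 1.15×10⁻⁴ × 1177×10³ m = 135 m/s:
V = [fR − √((fR)² − 4 fR V_g)]/2 = [135 − √(135² − 4×135×17.1)]/2 = 20 m/s
Supergeostrophic (V > V_g = 17.1 m/s), as expected around a high.
Converting: 20 m/s × 3.6 = 72.1 km/h

72.1 km/h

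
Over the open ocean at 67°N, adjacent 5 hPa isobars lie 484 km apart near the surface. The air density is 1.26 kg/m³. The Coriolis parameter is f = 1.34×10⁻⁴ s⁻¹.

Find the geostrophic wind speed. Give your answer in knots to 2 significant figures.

Pressure gradient: |∂P/∂n| = 500 Pa / 484000 m = 1.03×10⁻³ Pa/m
Geostrophic balance (pressure-gradient force = Coriolis force):
V_g = (1/(fρ)) |∂P/∂n| = 1.03×10⁻³ / (1.34×10⁻⁴ × 1.26) = 6.12 m/s
Converting: 6.12 m/s × 1.944 = 12 knots

12 knots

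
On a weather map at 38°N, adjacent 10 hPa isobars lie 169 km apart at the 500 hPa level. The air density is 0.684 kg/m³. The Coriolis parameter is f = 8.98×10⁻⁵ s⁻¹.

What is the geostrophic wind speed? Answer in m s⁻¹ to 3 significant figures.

96.3 m s⁻¹

Pressure gradient: |∂P/∂n| = 1000 Pa / 169000 m = 5.92×10⁻³ Pa/m
Geostrophic balance (pressure-gradient force = Coriolis force):
V_g = (1/(fρ)) |∂P/∂n| = 5.92×10⁻³ / (8.98×10⁻⁵ × 0.684) = 96.3 m/s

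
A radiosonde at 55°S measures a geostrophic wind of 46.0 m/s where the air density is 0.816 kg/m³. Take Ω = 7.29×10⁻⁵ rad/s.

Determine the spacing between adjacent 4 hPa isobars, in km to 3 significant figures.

Coriolis parameter at 55°S:
f = 2Ω sin φ = 2 × 7.29×10⁻⁵ × sin 55° = 1.19×10⁻⁴ s⁻¹
Geostrophic balance rearranged: |∂P/∂n| = f ρ V_g
|∂P/∂n| = 1.19×10⁻⁴ × 0.816 × 46.0 = 4.48×10⁻³ Pa/m
Isobar spacing: Δn = ΔP/|∂P/∂n| = 400 Pa / 4.48×10⁻³ Pa/m = 89226 m ≈ 89.2 km

89.2 km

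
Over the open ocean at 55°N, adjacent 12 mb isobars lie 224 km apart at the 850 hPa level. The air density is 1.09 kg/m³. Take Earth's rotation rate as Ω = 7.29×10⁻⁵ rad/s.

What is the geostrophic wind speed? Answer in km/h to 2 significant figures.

Coriolis parameter at 55°N:
f = 2Ω sin φ = 2 × 7.29×10⁻⁵ × sin 55° = 1.19×10⁻⁴ s⁻¹
Pressure gradient: |∂P/∂n| = 1200 Pa / 224000 m = 5.36×10⁻³ Pa/m
Geostrophic balance (pressure-gradient force = Coriolis force):
V_g = (1/(fρ)) |∂P/∂n| = 5.36×10⁻³ / (1.19×10⁻⁴ × 1.09) = 41.2 m/s
Converting: 41.2 m/s × 3.6 = 150 km/h

150 km/h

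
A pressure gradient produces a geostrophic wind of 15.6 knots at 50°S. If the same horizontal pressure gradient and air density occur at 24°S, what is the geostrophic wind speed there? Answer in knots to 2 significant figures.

29 knots

With the same pressure gradient and density, V_g ∝ 1/f ∝ 1/sin φ.
V₂ = V₁ · sin φ₁ / sin φ₂ = 15.6 × sin 50° / sin 24°
V₂ = 15.6 × 0.7660/0.4067 = 29 knots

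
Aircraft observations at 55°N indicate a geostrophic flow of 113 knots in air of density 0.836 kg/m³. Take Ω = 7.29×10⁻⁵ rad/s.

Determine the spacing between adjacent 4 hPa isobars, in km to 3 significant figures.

Coriolis parameter at 55°N:
f = 2Ω sin φ = 2 × 7.29×10⁻⁵ × sin 55° = 1.19×10⁻⁴ s⁻¹
Wind speed in SI: 113 knots = 58.1 m/s
Geostrophic balance rearranged: |∂P/∂n| = f ρ V_g
|∂P/∂n| = 1.19×10⁻⁴ × 0.836 × 58.1 = 5.80×10⁻³ Pa/m
Isobar spacing: Δn = ΔP/|∂P/∂n| = 400 Pa / 5.80×10⁻³ Pa/m = 68915 m ≈ 68.9 km

68.9 km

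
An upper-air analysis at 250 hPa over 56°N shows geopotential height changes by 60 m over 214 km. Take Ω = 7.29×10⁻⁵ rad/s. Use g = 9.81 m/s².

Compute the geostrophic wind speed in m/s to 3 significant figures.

22.8 m/s

Coriolis parameter at 56°N:
f = 2Ω sin φ = 2 × 7.29×10⁻⁵ × sin 56° = 1.21×10⁻⁴ s⁻¹
Height gradient: |∂Z/∂n| = 60 m / 214000 m = 2.80×10⁻⁴
On a pressure surface, geostrophic balance gives V_g = (g/f)|∂Z/∂n|:
V_g = 9.81 × 2.80×10⁻⁴ / 1.21×10⁻⁴ = 22.8 m/s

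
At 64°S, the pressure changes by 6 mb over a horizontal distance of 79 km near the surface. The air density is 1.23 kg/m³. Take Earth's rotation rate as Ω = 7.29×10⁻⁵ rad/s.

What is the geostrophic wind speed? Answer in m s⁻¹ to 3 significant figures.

47.1 m s⁻¹

Coriolis parameter at 64°S:
f = 2Ω sin φ = 2 × 7.29×10⁻⁵ × sin 64° = 1.31×10⁻⁴ s⁻¹
Pressure gradient: |∂P/∂n| = 600 Pa / 79000 m = 7.59×10⁻³ Pa/m
Geostrophic balance (pressure-gradient force = Coriolis force):
V_g = (1/(fρ)) |∂P/∂n| = 7.59×10⁻³ / (1.31×10⁻⁴ × 1.23) = 47.1 m/s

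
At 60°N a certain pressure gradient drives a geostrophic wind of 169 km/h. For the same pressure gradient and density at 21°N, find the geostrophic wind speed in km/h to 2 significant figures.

With the same pressure gradient and density, V_g ∝ 1/f ∝ 1/sin φ.
V₂ = V₁ · sin φ₁ / sin φ₂ = 169 × sin 60° / sin 21°
V₂ = 169 × 0.8660/0.3584 = 410 km/h

410 km/h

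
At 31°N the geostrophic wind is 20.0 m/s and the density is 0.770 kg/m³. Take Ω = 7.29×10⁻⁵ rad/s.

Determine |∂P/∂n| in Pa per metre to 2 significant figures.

Coriolis parameter at 31°N:
f = 2Ω sin φ = 2 × 7.29×10⁻⁵ × sin 31° = 7.51×10⁻⁵ s⁻¹
Geostrophic balance rearranged: |∂P/∂n| = f ρ V_g
|∂P/∂n| = 7.51×10⁻⁵ × 0.770 × 20.0 = 1.16×10⁻³ Pa/m

1.2×10⁻³ Pa/m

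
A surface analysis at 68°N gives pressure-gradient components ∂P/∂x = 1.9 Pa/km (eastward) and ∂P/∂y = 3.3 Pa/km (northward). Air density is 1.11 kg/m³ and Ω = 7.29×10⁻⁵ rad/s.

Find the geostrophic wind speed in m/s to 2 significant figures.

Coriolis parameter at 68°N:
f = 2Ω sin φ = 2 × 7.29×10⁻⁵ × sin 68° = 1.35×10⁻⁴ s⁻¹
Component geostrophic relations (x east, y north):
u_g = −(1/(fρ)) ∂P/∂y,  v_g = (1/(fρ)) ∂P/∂x
u_g = −(3.3×10⁻³)/(1.35×10⁻⁴ × 1.11) = −22.0 m/s;  v_g = (1.9×10⁻³)/(1.35×10⁻⁴ × 1.11) = 12.7 m/s
|V_g| = √(u_g² + v_g²) = 25.4 m/s

25 m/s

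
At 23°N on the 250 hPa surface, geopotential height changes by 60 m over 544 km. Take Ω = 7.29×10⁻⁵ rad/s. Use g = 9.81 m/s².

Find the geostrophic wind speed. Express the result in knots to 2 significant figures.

37 knots

Coriolis parameter at 23°N:
f = 2Ω sin φ = 2 × 7.29×10⁻⁵ × sin 23° = 5.70×10⁻⁵ s⁻¹
Height gradient: |∂Z/∂n| = 60 m / 544000 m = 1.10×10⁻⁴
On a pressure surface, geostrophic balance gives V_g = (g/f)|∂Z/∂n|:
V_g = 9.81 × 1.10×10⁻⁴ / 5.70×10⁻⁵ = 19.0 m/s
Converting: 19.0 m/s × 1.944 = 37 knots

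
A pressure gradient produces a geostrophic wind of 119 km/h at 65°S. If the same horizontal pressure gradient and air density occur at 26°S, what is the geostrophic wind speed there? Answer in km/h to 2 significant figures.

250 km/h

With the same pressure gradient and density, V_g ∝ 1/f ∝ 1/sin φ.
V₂ = V₁ · sin φ₁ / sin φ₂ = 119 × sin 65° / sin 26°
V₂ = 119 × 0.9063/0.4384 = 250 km/h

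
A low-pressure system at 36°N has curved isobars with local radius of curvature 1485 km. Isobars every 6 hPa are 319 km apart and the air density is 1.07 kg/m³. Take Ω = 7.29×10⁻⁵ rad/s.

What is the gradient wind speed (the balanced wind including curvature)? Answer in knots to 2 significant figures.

35 knots

Coriolis parameter at 36°N:
f = 2Ω sin φ = 2 × 7.29×10⁻⁵ × sin 36° = 8.57×10⁻⁵ s⁻¹
Pressure gradient: |∂P/∂n| = 600 Pa / 319000 m = 1.88×10⁻³ Pa/m
Geostrophic speed: V_g = |∂P/∂n|/(fρ) = 1.88×10⁻³/(8.57×10⁻⁵ × 1.07) = 20.5 m/s
Around a low, centrifugal force acts outward with Coriolis, so pressure-gradient force balances both:
(1/ρ)|∂P/∂n| = fV + V²/R  →  V² + fR·V − fR·V_g = 0
With fR = 8.57×10⁻⁵ × 1485×10³ m = 127 m/s:
V = [−fR + √((fR)² + 4 fR V_g)]/2 = [−127 + √(127² + 4×127×20.5)]/2 = 18 m/s
Subgeostrophic (V < V_g = 20.5 m/s), as expected around a low.
Converting: 18 m/s × 1.944 = 35 knots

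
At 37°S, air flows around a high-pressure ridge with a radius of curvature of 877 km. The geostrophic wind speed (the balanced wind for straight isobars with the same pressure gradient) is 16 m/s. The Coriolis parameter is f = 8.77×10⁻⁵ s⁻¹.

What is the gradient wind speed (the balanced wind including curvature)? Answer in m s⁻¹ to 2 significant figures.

Around a high, pressure-gradient force acts outward with centrifugal, so Coriolis balances both:
fV = (1/ρ)|∂P/∂n| + V²/R  →  V² − fR·V + fR·V_g = 0
With fR = 8.77×10⁻⁵ × 877×10³ m = 76.9 m/s:
V = [fR − √((fR)² − 4 fR V_g)]/2 = [76.9 − √(76.9² − 4×76.9×16)]/2 = 22.7 m/s
Supergeostrophic (V > V_g = 16 m/s), as expected around a high.

23 m s⁻¹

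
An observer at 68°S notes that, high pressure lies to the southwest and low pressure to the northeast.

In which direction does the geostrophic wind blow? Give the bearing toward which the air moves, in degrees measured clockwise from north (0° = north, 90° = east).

315°

The pressure-gradient force points toward the northeast (bearing 045°).
Geostrophic balance: in the Southern Hemisphere the Coriolis force deflects motion to the left, so the geostrophic wind blows 90° to the left of the pressure-gradient force (low pressure on the right).
Rotating 045° by 90° counterclockwise gives 315° — the wind blows toward the northwest.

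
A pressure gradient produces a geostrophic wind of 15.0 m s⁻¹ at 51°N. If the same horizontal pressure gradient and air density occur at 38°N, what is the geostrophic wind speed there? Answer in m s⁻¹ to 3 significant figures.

18.9 m s⁻¹

With the same pressure gradient and density, V_g ∝ 1/f ∝ 1/sin φ.
V₂ = V₁ · sin φ₁ / sin φ₂ = 15.0 × sin 51° / sin 38°
V₂ = 15.0 × 0.7771/0.6157 = 18.9 m s⁻¹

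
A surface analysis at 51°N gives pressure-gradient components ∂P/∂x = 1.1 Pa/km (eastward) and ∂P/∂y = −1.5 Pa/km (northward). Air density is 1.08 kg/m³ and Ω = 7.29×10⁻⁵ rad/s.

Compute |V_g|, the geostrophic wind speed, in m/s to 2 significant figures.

15 m/s

Coriolis parameter at 51°N:
f = 2Ω sin φ = 2 × 7.29×10⁻⁵ × sin 51° = 1.13×10⁻⁴ s⁻¹
Component geostrophic relations (x east, y north):
u_g = −(1/(fρ)) ∂P/∂y,  v_g = (1/(fρ)) ∂P/∂x
u_g = −(−1.5×10⁻³)/(1.13×10⁻⁴ × 1.08) = 12.3 m/s;  v_g = (1.1×10⁻³)/(1.13×10⁻⁴ × 1.08) = 8.99 m/s
|V_g| = √(u_g² + v_g²) = 15.2 m/s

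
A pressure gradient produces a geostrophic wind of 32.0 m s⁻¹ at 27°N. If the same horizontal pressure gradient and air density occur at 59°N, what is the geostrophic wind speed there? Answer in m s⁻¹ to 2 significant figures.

17 m s⁻¹

With the same pressure gradient and density, V_g ∝ 1/f ∝ 1/sin φ.
V₂ = V₁ · sin φ₁ / sin φ₂ = 32.0 × sin 27° / sin 59°
V₂ = 32.0 × 0.4540/0.8572 = 17 m s⁻¹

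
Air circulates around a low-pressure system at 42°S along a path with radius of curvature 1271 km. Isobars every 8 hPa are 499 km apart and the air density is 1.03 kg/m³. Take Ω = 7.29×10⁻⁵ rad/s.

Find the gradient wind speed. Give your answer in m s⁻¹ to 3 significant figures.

14.3 m s⁻¹

Coriolis parameter at 42°S:
f = 2Ω sin φ = 2 × 7.29×10⁻⁵ × sin 42° = 9.76×10⁻⁵ s⁻¹
Pressure gradient: |∂P/∂n| = 800 Pa / 499000 m = 1.60×10⁻³ Pa/m
Geostrophic speed: V_g = |∂P/∂n|/(fρ) = 1.60×10⁻³/(9.76×10⁻⁵ × 1.03) = 16.0 m/s
Around a low, centrifugal force acts outward with Coriolis, so pressure-gradient force balances both:
(1/ρ)|∂P/∂n| = fV + V²/R  →  V² + fR·V − fR·V_g = 0
With fR = 9.76×10⁻⁵ × 1271×10³ m = 124 m/s:
V = [−fR + √((fR)² + 4 fR V_g)]/2 = [−124 + √(124² + 4×124×16)]/2 = 14.3 m/s
Subgeostrophic (V < V_g = 16 m/s), as expected around a low.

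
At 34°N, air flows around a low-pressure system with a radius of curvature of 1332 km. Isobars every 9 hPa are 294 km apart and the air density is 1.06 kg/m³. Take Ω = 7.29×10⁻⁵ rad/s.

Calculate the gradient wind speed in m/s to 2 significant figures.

Coriolis parameter at 34°N:
f = 2Ω sin φ = 2 × 7.29×10⁻⁵ × sin 34° = 8.15×10⁻⁵ s⁻¹
Pressure gradient: |∂P/∂n| = 900 Pa / 294000 m = 3.06×10⁻³ Pa/m
Geostrophic speed: V_g = |∂P/∂n|/(fρ) = 3.06×10⁻³/(8.15×10⁻⁵ × 1.06) = 35.4 m/s
Around a low, centrifugal force acts outward with Coriolis, so pressure-gradient force balances both:
(1/ρ)|∂P/∂n| = fV + V²/R  →  V² + fR·V − fR·V_g = 0
With fR = 8.15×10⁻⁵ × 1332×10³ m = 109 m/s:
V = [−fR + √((fR)² + 4 fR V_g)]/2 = [−109 + √(109² + 4×109×35.4)]/2 = 28.1 m/s
Subgeostrophic (V < V_g = 35.4 m/s), as expected around a low.

28 m/s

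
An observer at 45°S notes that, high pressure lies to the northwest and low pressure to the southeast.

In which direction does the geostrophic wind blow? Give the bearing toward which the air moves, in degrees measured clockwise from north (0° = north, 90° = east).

045°

The pressure-gradient force points toward the southeast (bearing 135°).
Geostrophic balance: in the Southern Hemisphere the Coriolis force deflects motion to the left, so the geostrophic wind blows 90° to the left of the pressure-gradient force (low pressure on the right).
Rotating 135° by 90° counterclockwise gives 045° — the wind blows toward the northeast.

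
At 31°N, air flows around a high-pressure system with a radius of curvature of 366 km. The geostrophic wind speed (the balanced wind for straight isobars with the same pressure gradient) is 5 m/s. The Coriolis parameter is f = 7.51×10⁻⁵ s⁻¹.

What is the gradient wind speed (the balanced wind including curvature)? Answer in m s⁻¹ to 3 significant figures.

Around a high, pressure-gradient force acts outward with centrifugal, so Coriolis balances both:
fV = (1/ρ)|∂P/∂n| + V²/R  →  V² − fR·V + fR·V_g = 0
With fR = 7.51×10⁻⁵ × 366×10³ m = 27.5 m/s:
V = [fR − √((fR)² − 4 fR V_g)]/2 = [27.5 − √(27.5² − 4×27.5×5)]/2 = 6.57 m/s
Supergeostrophic (V > V_g = 5 m/s), as expected around a high.

6.57 m s⁻¹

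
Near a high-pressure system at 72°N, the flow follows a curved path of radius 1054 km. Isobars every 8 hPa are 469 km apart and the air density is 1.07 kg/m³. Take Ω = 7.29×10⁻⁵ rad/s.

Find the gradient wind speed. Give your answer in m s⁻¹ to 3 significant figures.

Coriolis parameter at 72°N:
f = 2Ω sin φ = 2 × 7.29×10⁻⁵ × sin 72° = 1.39×10⁻⁴ s⁻¹
Pressure gradient: |∂P/∂n| = 800 Pa / 469000 m = 1.71×10⁻³ Pa/m
Geostrophic speed: V_g = |∂P/∂n|/(fρ) = 1.71×10⁻³/(1.39×10⁻⁴ × 1.07) = 11.5 m/s
Around a high, pressure-gradient force acts outward with centrifugal, so Coriolis balances both:
fV = (1/ρ)|∂P/∂n| + V²/R  →  V² − fR·V + fR·V_g = 0
With fR = 1.39×10⁻⁴ × 1054×10³ m = 146 m/s:
V = [fR − √((fR)² − 4 fR V_g)]/2 = [146 − √(146² − 4×146×11.5)]/2 = 12.6 m/s
Supergeostrophic (V > V_g = 11.5 m/s), as expected around a high.

12.6 m s⁻¹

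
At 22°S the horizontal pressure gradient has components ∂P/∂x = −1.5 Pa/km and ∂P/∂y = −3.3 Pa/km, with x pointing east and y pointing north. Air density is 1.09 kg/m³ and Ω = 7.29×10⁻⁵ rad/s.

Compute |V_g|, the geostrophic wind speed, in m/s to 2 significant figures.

61 m/s

Coriolis parameter at 22°S:
f = 2Ω sin φ = 2 × 7.29×10⁻⁵ × sin 22° = 5.46×10⁻⁵ s⁻¹
In the Southern Hemisphere f is negative: f = −5.46×10⁻⁵ s⁻¹.
Component geostrophic relations (x east, y north):
u_g = −(1/(fρ)) ∂P/∂y,  v_g = (1/(fρ)) ∂P/∂x
u_g = −(−3.3×10⁻³)/(−5.46×10⁻⁵ × 1.09) = −55.4 m/s;  v_g = (−1.5×10⁻³)/(−5.46×10⁻⁵ × 1.09) = 25.2 m/s
|V_g| = √(u_g² + v_g²) = 60.9 m/s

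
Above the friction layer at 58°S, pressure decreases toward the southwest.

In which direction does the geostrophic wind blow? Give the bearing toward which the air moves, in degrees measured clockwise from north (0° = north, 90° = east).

The pressure-gradient force points toward the southwest (bearing 225°).
Geostrophic balance: in the Southern Hemisphere the Coriolis force deflects motion to the left, so the geostrophic wind blows 90° to the left of the pressure-gradient force (low pressure on the right).
Rotating 225° by 90° counterclockwise gives 135° — the wind blows toward the southeast.

135°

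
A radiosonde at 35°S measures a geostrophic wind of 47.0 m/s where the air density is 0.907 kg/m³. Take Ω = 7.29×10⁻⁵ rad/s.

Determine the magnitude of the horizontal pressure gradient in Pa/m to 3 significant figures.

3.56×10⁻³ Pa/m

Coriolis parameter at 35°S:
f = 2Ω sin φ = 2 × 7.29×10⁻⁵ × sin 35° = 8.36×10⁻⁵ s⁻¹
Geostrophic balance rearranged: |∂P/∂n| = f ρ V_g
|∂P/∂n| = 8.36×10⁻⁵ × 0.907 × 47.0 = 3.56×10⁻³ Pa/m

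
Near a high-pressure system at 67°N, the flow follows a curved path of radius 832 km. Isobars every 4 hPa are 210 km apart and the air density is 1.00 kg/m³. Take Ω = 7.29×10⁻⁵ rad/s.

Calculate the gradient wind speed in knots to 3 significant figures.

32.4 knots

Coriolis parameter at 67°N:
f = 2Ω sin φ = 2 × 7.29×10⁻⁵ × sin 67° = 1.34×10⁻⁴ s⁻¹
Pressure gradient: |∂P/∂n| = 400 Pa / 210000 m = 1.90×10⁻³ Pa/m
Geostrophic speed: V_g = |∂P/∂n|/(fρ) = 1.90×10⁻³/(1.34×10⁻⁴ × 1.00) = 14.2 m/s
Around a high, pressure-gradient force acts outward with centrifugal, so Coriolis balances both:
fV = (1/ρ)|∂P/∂n| + V²/R  →  V² − fR·V + fR·V_g = 0
With fR = 1.34×10⁻⁴ × 832×10³ m = 112 m/s:
V = [fR − √((fR)² − 4 fR V_g)]/2 = [112 − √(112² − 4×112×14.2)]/2 = 16.7 m/s
Supergeostrophic (V > V_g = 14.2 m/s), as expected around a high.
Converting: 16.7 m/s × 1.944 = 32.4 knots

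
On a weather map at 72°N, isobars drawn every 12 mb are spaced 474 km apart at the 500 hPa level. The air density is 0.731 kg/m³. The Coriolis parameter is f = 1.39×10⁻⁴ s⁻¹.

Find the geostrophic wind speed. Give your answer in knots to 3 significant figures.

48.4 knots

Pressure gradient: |∂P/∂n| = 1200 Pa / 474000 m = 2.53×10⁻³ Pa/m
Geostrophic balance (pressure-gradient force = Coriolis force):
V_g = (1/(fρ)) |∂P/∂n| = 2.53×10⁻³ / (1.39×10⁻⁴ × 0.731) = 24.9 m/s
Converting: 24.9 m/s × 1.944 = 48.4 knots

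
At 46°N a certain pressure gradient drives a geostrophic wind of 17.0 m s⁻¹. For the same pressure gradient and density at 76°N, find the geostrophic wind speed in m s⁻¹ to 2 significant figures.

With the same pressure gradient and density, V_g ∝ 1/f ∝ 1/sin φ.
V₂ = V₁ · sin φ₁ / sin φ₂ = 17.0 × sin 46° / sin 76°
V₂ = 17.0 × 0.7193/0.9703 = 13 m s⁻¹

13 m s⁻¹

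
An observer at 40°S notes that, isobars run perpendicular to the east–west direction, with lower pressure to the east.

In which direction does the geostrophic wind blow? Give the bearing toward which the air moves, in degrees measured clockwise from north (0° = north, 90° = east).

000°

The pressure-gradient force points toward the east (bearing 090°).
Geostrophic balance: in the Southern Hemisphere the Coriolis force deflects motion to the left, so the geostrophic wind blows 90° to the left of the pressure-gradient force (low pressure on the right).
Rotating 090° by 90° counterclockwise gives 000° — the wind blows toward the north.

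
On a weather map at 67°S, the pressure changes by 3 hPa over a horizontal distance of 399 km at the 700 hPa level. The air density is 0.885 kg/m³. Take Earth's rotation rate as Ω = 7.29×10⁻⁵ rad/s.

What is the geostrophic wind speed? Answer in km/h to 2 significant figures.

Coriolis parameter at 67°S:
f = 2Ω sin φ = 2 × 7.29×10⁻⁵ × sin 67° = 1.34×10⁻⁴ s⁻¹
Pressure gradient: |∂P/∂n| = 300 Pa / 399000 m = 7.52×10⁻⁴ Pa/m
Geostrophic balance (pressure-gradient force = Coriolis force):
V_g = (1/(fρ)) |∂P/∂n| = 7.52×10⁻⁴ / (1.34×10⁻⁴ × 0.885) = 6.33 m/s
Converting: 6.33 m/s × 3.6 = 23 km/h

23 km/h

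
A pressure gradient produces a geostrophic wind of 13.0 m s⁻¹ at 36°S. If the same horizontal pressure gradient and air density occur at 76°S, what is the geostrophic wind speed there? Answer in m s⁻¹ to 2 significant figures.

With the same pressure gradient and density, V_g ∝ 1/f ∝ 1/sin φ.
V₂ = V₁ · sin φ₁ / sin φ₂ = 13.0 × sin 36° / sin 76°
V₂ = 13.0 × 0.5878/0.9703 = 7.9 m s⁻¹

7.9 m s⁻¹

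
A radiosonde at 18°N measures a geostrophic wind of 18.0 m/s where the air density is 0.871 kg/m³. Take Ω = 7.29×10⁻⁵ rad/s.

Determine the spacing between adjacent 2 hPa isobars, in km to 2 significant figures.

280 km

Coriolis parameter at 18°N:
f = 2Ω sin φ = 2 × 7.29×10⁻⁵ × sin 18° = 4.51×10⁻⁵ s⁻¹
Geostrophic balance rearranged: |∂P/∂n| = f ρ V_g
|∂P/∂n| = 4.51×10⁻⁵ × 0.871 × 18.0 = 7.06×10⁻⁴ Pa/m
Isobar spacing: Δn = ΔP/|∂P/∂n| = 200 Pa / 7.06×10⁻⁴ Pa/m = 283139 m ≈ 280 km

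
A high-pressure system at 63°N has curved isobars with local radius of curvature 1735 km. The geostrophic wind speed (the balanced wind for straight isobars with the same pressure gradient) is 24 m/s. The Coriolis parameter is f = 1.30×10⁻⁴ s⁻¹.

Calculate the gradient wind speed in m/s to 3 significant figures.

Around a high, pressure-gradient force acts outward with centrifugal, so Coriolis balances both:
fV = (1/ρ)|∂P/∂n| + V²/R  →  V² − fR·V + fR·V_g = 0
With fR = 1.30×10⁻⁴ × 1735×10³ m = 226 m/s:
V = [fR − √((fR)² − 4 fR V_g)]/2 = [226 − √(226² − 4×226×24)]/2 = 27.3 m/s
Supergeostrophic (V > V_g = 24 m/s), as expected around a high.

27.3 m/s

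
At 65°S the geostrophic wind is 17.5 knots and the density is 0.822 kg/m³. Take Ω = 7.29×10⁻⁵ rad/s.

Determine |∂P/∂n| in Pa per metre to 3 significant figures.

Coriolis parameter at 65°S:
f = 2Ω sin φ = 2 × 7.29×10⁻⁵ × sin 65° = 1.32×10⁻⁴ s⁻¹
Wind speed in SI: 17.5 knots = 9.00 m/s
Geostrophic balance rearranged: |∂P/∂n| = f ρ V_g
|∂P/∂n| = 1.32×10⁻⁴ × 0.822 × 9.00 = 9.78×10⁻⁴ Pa/m

9.78×10⁻⁴ Pa/m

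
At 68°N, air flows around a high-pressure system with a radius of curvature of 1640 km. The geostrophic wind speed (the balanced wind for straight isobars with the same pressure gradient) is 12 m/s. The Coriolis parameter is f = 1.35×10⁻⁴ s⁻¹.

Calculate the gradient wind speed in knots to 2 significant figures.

25 knots

Around a high, pressure-gradient force acts outward with centrifugal, so Coriolis balances both:
fV = (1/ρ)|∂P/∂n| + V²/R  →  V² − fR·V + fR·V_g = 0
With fR = 1.35×10⁻⁴ × 1640×10³ m = 221 m/s:
V = [fR − √((fR)² − 4 fR V_g)]/2 = [221 − √(221² − 4×221×12)]/2 = 12.7 m/s
Supergeostrophic (V > V_g = 12 m/s), as expected around a high.
Converting: 12.7 m/s × 1.944 = 25 knots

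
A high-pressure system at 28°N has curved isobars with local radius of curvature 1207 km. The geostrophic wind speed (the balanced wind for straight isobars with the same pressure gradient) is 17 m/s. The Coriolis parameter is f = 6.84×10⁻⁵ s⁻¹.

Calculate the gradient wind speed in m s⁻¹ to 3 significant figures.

23.9 m s⁻¹

Around a high, pressure-gradient force acts outward with centrifugal, so Coriolis balances both:
fV = (1/ρ)|∂P/∂n| + V²/R  →  V² − fR·V + fR·V_g = 0
With fR = 6.84×10⁻⁵ × 1207×10³ m = 82.6 m/s:
V = [fR − √((fR)² − 4 fR V_g)]/2 = [82.6 − √(82.6² − 4×82.6×17)]/2 = 23.9 m/s
Supergeostrophic (V > V_g = 17 m/s), as expected around a high.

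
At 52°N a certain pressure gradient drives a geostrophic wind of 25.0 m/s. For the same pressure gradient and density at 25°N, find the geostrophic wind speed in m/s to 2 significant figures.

With the same pressure gradient and density, V_g ∝ 1/f ∝ 1/sin φ.
V₂ = V₁ · sin φ₁ / sin φ₂ = 25.0 × sin 52° / sin 25°
V₂ = 25.0 × 0.7880/0.4226 = 47 m/s

47 m/s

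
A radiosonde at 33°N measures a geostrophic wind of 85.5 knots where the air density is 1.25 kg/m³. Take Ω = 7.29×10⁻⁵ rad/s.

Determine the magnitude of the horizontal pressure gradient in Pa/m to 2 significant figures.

4.4×10⁻³ Pa/m

Coriolis parameter at 33°N:
f = 2Ω sin φ = 2 × 7.29×10⁻⁵ × sin 33° = 7.94×10⁻⁵ s⁻¹
Wind speed in SI: 85.5 knots = 44.0 m/s
Geostrophic balance rearranged: |∂P/∂n| = f ρ V_g
|∂P/∂n| = 7.94×10⁻⁵ × 1.25 × 44.0 = 4.37×10⁻³ Pa/m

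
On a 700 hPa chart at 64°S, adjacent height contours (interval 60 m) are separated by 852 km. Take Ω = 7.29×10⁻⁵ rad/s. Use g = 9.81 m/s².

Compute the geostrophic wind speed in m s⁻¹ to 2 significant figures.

Coriolis parameter at 64°S:
f = 2Ω sin φ = 2 × 7.29×10⁻⁵ × sin 64° = 1.31×10⁻⁴ s⁻¹
Height gradient: |∂Z/∂n| = 60 m / 852000 m = 7.04×10⁻⁵
On a pressure surface, geostrophic balance gives V_g = (g/f)|∂Z/∂n|:
V_g = 9.81 × 7.04×10⁻⁵ / 1.31×10⁻⁴ = 5.27 m/s

5.3 m s⁻¹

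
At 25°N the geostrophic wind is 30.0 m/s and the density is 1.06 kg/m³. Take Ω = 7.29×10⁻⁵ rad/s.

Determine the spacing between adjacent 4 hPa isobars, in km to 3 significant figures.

204 km

Coriolis parameter at 25°N:
f = 2Ω sin φ = 2 × 7.29×10⁻⁵ × sin 25° = 6.16×10⁻⁵ s⁻¹
Geostrophic balance rearranged: |∂P/∂n| = f ρ V_g
|∂P/∂n| = 6.16×10⁻⁵ × 1.06 × 30.0 = 1.96×10⁻³ Pa/m
Isobar spacing: Δn = ΔP/|∂P/∂n| = 400 Pa / 1.96×10⁻³ Pa/m = 204140 m ≈ 204 km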